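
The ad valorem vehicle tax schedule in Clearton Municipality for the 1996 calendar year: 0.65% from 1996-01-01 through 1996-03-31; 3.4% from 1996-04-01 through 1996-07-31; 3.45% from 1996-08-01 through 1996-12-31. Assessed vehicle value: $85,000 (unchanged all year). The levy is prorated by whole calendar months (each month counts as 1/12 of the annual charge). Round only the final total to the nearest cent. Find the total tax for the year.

$2,323.33

1996-01-01 to 1996-03-31: 3 months at 0.65% → $85,000 × 0.65% × 3/12 = $138.1250
1996-04-01 to 1996-07-31: 4 months at 3.4% → $85,000 × 3.4% × 4/12 = $963.3333
1996-08-01 to 1996-12-31: 5 months at 3.45% → $85,000 × 3.45% × 5/12 = $1,221.8750
Total = $2,323.3333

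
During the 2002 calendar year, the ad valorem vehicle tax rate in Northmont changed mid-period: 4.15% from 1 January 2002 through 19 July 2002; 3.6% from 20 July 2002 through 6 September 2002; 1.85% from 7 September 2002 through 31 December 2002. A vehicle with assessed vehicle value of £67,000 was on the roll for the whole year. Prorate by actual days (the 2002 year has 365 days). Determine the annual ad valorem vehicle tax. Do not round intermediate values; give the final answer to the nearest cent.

1 January – 19 July 2002: 200 days at 4.15% → £67,000 × 4.15% × 200/365 = £1,523.5616
20 July – 6 September 2002: 49 days at 3.6% → £67,000 × 3.6% × 49/365 = £323.8027
7 September – 31 December 2002: 116 days at 1.85% → £67,000 × 1.85% × 116/365 = £393.9233
Total = £2,241.2877

£2,241.29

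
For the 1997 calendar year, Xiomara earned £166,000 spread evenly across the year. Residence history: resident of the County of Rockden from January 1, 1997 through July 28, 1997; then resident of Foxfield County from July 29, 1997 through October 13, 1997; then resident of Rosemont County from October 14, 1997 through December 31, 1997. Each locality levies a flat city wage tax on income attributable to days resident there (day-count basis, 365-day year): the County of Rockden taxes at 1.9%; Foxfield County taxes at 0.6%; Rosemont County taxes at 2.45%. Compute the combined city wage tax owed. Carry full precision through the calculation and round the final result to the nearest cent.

£2,896.36

The County of Rockden, January 1 – July 28, 1997: 209 days → £166,000 × 1.9% × 209/365 = £1,805.9890
Foxfield County, July 29 – October 13, 1997: 77 days → £166,000 × 0.6% × 77/365 = £210.1151
Rosemont County, October 14 – December 31, 1997: 79 days → £166,000 × 2.45% × 79/365 = £880.2548
Total = £2,896.3589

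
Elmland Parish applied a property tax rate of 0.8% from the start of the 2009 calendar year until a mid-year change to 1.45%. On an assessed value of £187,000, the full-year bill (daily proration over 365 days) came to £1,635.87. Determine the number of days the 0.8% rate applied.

323 days

Let d = days at the first rate; then 365 − d days at the second rate.
£187,000 × [0.8%·d + 1.45%·(365−d)] / 365 = £1,635.87
Solving gives d = 323, so the new rate took effect on 20 November 2009.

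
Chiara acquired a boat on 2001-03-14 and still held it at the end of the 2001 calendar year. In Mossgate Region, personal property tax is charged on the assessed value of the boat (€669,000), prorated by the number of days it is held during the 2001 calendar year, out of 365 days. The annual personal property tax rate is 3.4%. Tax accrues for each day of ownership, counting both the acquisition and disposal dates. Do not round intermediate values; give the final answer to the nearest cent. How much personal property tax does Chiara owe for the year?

€18,259.12

Days held (2001-03-14 to 2001-12-31): 293 out of 365
Tax = €669,000 × 3.4% × 293/365 = €18,259.1178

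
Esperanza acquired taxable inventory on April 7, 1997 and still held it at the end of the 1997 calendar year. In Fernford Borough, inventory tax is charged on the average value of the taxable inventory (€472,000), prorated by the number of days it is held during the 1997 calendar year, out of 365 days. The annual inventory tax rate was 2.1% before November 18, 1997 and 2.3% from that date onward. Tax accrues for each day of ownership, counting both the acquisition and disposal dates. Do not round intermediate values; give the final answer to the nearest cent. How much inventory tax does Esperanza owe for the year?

€7,418.81

April 7 – November 17, 1997: 225 days at 2.1% → €472,000 × 2.1% × 225/365 = €6,110.1370
November 18 – December 31, 1997: 44 days at 2.3% → €472,000 × 2.3% × 44/365 = €1,308.6685
Total = €7,418.8055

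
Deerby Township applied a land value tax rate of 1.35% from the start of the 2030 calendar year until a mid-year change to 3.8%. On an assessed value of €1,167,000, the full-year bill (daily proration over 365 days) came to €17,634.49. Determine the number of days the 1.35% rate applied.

341 days

Let d = days at the first rate; then 365 − d days at the second rate.
€1,167,000 × [1.35%·d + 3.8%·(365−d)] / 365 = €17,634.49
Solving gives d = 341, so the new rate took effect on 8 December 2030.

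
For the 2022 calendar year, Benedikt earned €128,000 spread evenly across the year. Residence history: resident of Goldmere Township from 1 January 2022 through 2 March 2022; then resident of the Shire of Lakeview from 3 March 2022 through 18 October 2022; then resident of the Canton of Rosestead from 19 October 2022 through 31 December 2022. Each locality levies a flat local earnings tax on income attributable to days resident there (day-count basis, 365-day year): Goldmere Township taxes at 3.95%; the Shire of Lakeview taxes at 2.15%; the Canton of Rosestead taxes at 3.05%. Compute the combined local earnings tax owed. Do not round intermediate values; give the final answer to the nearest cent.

Goldmere Township, 1 January – 2 March 2022: 61 days → €128,000 × 3.95% × 61/365 = €844.9753
The Shire of Lakeview, 3 March – 18 October 2022: 230 days → €128,000 × 2.15% × 230/365 = €1,734.1370
The Canton of Rosestead, 19 October – 31 December 2022: 74 days → €128,000 × 3.05% × 74/365 = €791.4959
Total = €3,370.6082

€3,370.61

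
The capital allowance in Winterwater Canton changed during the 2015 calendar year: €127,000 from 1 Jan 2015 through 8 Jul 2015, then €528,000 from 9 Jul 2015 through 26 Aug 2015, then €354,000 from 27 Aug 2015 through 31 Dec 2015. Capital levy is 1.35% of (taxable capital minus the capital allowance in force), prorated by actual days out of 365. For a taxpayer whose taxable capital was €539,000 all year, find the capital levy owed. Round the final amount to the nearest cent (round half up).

€3,768.98

1 Jan – 8 Jul 2015: 189 days, exemption €127,000 → (€539,000 − €127,000) × 1.35% × 189/365 = €2,880.0493
9 Jul – 26 Aug 2015: 49 days, exemption €528,000 → (€539,000 − €528,000) × 1.35% × 49/365 = €19.9356
27 Aug – 31 Dec 2015: 127 days, exemption €354,000 → (€539,000 − €354,000) × 1.35% × 127/365 = €868.9932
Total = €3,768.9781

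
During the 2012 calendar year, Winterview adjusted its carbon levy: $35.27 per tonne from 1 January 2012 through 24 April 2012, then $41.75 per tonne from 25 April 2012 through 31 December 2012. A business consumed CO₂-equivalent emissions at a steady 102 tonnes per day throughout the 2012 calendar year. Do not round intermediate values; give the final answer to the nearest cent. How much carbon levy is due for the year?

$1,482,600.60

1 January – 24 April 2012: 115 days × 102 tonnes/day = 11,730 tonnes at $35.27/tonne → $413,717.10
25 April – 31 December 2012: 251 days × 102 tonnes/day = 25,602 tonnes at $41.75/tonne → $1,068,883.50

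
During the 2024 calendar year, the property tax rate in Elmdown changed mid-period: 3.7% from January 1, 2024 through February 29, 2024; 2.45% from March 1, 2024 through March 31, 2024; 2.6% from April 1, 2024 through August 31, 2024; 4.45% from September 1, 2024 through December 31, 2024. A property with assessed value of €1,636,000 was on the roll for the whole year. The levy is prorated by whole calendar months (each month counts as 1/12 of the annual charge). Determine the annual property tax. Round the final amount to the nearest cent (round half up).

January 1 – February 29, 2024: 2 months at 3.7% → €1,636,000 × 3.7% × 2/12 = €10,088.6667
March 1 – March 31, 2024: 1 month at 2.45% → €1,636,000 × 2.45% × 1/12 = €3,340.1667
April 1 – August 31, 2024: 5 months at 2.6% → €1,636,000 × 2.6% × 5/12 = €17,723.3333
September 1 – December 31, 2024: 4 months at 4.45% → €1,636,000 × 4.45% × 4/12 = €24,267.3333
Total = €55,419.5000

€55,419.50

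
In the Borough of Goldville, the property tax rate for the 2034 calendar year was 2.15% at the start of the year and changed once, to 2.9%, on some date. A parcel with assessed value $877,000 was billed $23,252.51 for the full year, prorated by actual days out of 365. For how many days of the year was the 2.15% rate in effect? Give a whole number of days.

121 days

Let d = days at the first rate; then 365 − d days at the second rate.
$877,000 × [2.15%·d + 2.9%·(365−d)] / 365 = $23,252.51
Solving gives d = 121, so the new rate took effect on 2 May 2034.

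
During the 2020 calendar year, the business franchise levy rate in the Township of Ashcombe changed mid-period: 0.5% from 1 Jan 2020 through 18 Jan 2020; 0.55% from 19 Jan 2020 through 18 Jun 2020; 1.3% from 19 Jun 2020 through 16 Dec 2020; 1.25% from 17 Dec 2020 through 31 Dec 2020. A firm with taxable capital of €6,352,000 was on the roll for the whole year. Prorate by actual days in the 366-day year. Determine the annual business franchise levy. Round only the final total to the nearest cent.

€60,161.77

1 Jan – 18 Jan 2020: 18 days at 0.5% → €6,352,000 × 0.5% × 18/366 = €1,561.9672
19 Jan – 18 Jun 2020: 152 days at 0.55% → €6,352,000 × 0.55% × 152/366 = €14,508.9399
19 Jun – 16 Dec 2020: 181 days at 1.3% → €6,352,000 × 1.3% × 181/366 = €40,836.7650
17 Dec – 31 Dec 2020: 15 days at 1.25% → €6,352,000 × 1.25% × 15/366 = €3,254.0984
Total = €60,161.7705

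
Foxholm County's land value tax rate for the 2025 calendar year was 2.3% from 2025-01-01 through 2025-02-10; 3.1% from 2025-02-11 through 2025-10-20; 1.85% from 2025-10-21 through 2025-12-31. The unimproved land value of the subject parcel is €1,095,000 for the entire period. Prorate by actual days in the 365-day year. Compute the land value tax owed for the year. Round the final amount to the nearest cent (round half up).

2025-01-01 to 2025-02-10: 41 days at 2.3% → €1,095,000 × 2.3% × 41/365 = €2,829.0000
2025-02-11 to 2025-10-20: 252 days at 3.1% → €1,095,000 × 3.1% × 252/365 = €23,436.0000
2025-10-21 to 2025-12-31: 72 days at 1.85% → €1,095,000 × 1.85% × 72/365 = €3,996.0000
Total = €30,261.0000

€30,261.00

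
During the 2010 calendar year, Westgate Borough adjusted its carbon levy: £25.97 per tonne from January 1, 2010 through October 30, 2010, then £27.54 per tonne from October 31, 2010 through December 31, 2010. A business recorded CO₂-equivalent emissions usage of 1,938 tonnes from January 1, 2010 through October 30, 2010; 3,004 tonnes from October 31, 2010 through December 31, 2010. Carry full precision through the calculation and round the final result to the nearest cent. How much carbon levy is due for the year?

January 1 – October 30, 2010: 1,938 tonnes at £25.97/tonne → £50,329.86
October 31 – December 31, 2010: 3,004 tonnes at £27.54/tonne → £82,730.16

£133,060.02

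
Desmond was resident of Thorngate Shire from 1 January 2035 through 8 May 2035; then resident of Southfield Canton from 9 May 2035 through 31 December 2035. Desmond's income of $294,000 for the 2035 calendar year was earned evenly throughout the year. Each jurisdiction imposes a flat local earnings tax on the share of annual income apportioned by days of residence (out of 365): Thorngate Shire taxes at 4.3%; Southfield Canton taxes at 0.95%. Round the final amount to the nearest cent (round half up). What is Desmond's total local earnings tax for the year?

$6,246.90

Thorngate Shire, 1 January – 8 May 2035: 128 days → $294,000 × 4.3% × 128/365 = $4,433.3589
Southfield Canton, 9 May – 31 December 2035: 237 days → $294,000 × 0.95% × 237/365 = $1,813.5370
Total = $6,246.8959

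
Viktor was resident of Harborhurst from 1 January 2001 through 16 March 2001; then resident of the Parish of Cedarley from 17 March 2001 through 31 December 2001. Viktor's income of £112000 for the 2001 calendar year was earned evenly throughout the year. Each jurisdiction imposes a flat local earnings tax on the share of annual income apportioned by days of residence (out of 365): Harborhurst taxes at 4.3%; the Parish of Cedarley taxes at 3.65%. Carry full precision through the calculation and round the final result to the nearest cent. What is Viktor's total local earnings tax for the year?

Harborhurst, 1 January – 16 March 2001: 75 days → £112000 × 4.3% × 75/365 = £989.5890
The Parish of Cedarley, 17 March – 31 December 2001: 290 days → £112000 × 3.65% × 290/365 = £3248.0000
Total = £4237.5890

£4237.59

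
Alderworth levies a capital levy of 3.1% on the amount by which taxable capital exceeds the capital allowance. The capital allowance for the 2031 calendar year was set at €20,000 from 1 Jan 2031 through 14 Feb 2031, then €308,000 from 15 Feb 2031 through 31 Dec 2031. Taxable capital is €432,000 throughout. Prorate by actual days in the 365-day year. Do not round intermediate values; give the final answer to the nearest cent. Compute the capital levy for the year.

€4,944.71

1 Jan – 14 Feb 2031: 45 days, exemption €20,000 → (€432,000 − €20,000) × 3.1% × 45/365 = €1,574.6301
15 Feb – 31 Dec 2031: 320 days, exemption €308,000 → (€432,000 − €308,000) × 3.1% × 320/365 = €3,370.0822
Total = €4,944.7123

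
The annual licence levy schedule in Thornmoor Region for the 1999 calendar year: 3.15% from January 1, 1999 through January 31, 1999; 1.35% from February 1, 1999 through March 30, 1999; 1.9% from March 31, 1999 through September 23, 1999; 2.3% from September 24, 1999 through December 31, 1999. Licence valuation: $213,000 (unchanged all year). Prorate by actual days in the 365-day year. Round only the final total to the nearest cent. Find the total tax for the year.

January 1 – January 31, 1999: 31 days at 3.15% → $213,000 × 3.15% × 31/365 = $569.8479
February 1 – March 30, 1999: 58 days at 1.35% → $213,000 × 1.35% × 58/365 = $456.9288
March 31 – September 23, 1999: 177 days at 1.9% → $213,000 × 1.9% × 177/365 = $1,962.5178
September 24 – December 31, 1999: 99 days at 2.3% → $213,000 × 2.3% × 99/365 = $1,328.7699
Total = $4,318.0644

$4,318.06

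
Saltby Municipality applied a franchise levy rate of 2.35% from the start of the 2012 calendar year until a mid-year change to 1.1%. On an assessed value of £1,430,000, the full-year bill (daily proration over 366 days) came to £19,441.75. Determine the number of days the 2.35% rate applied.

Let d = days at the first rate; then 366 − d days at the second rate.
£1,430,000 × [2.35%·d + 1.1%·(366−d)] / 366 = £19,441.75
Solving gives d = 76, so the new rate took effect on 17 Mar 2012.

76 days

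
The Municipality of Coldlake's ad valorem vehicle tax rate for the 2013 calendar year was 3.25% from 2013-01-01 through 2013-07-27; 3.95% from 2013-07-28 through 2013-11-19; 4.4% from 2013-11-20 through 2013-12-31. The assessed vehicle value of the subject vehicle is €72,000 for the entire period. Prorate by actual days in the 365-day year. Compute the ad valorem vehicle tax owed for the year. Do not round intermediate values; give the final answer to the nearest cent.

€2,594.07

2013-01-01 to 2013-07-27: 208 days at 3.25% → €72,000 × 3.25% × 208/365 = €1,333.4795
2013-07-28 to 2013-11-19: 115 days at 3.95% → €72,000 × 3.95% × 115/365 = €896.0548
2013-11-20 to 2013-12-31: 42 days at 4.4% → €72,000 × 4.4% × 42/365 = €364.5370
Total = €2,594.0712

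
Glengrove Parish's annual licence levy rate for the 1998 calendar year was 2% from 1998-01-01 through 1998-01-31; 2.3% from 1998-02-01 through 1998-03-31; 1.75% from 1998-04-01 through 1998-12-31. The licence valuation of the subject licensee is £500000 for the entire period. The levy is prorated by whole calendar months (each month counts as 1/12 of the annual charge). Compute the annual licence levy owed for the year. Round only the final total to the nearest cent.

1998-01-01 to 1998-01-31: 1 month at 2% → £500000 × 2% × 1/12 = £833.3333
1998-02-01 to 1998-03-31: 2 months at 2.3% → £500000 × 2.3% × 2/12 = £1916.6667
1998-04-01 to 1998-12-31: 9 months at 1.75% → £500000 × 1.75% × 9/12 = £6562.5000
Total = £9312.5000

£9312.50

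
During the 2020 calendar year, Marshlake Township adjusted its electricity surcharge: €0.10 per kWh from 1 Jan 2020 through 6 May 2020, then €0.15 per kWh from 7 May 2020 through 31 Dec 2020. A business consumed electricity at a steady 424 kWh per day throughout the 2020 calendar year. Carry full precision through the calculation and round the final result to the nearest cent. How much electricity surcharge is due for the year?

€20585.20

1 Jan – 6 May 2020: 127 days × 424 kWh/day = 53,848 kWh at €0.10/kWh → €5384.80
7 May – 31 Dec 2020: 239 days × 424 kWh/day = 101,336 kWh at €0.15/kWh → €15200.40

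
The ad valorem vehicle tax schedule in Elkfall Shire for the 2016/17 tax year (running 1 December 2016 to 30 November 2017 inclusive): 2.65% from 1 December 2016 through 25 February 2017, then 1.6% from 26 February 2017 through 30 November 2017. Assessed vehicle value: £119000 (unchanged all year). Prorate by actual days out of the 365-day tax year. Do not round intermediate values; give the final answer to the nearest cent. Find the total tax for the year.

£2201.83

1 December 2016 – 25 February 2017: 87 days at 2.65% → £119000 × 2.65% × 87/365 = £751.6562
26 February – 30 November 2017: 278 days at 1.6% → £119000 × 1.6% × 278/365 = £1450.1699
Total = £2201.8260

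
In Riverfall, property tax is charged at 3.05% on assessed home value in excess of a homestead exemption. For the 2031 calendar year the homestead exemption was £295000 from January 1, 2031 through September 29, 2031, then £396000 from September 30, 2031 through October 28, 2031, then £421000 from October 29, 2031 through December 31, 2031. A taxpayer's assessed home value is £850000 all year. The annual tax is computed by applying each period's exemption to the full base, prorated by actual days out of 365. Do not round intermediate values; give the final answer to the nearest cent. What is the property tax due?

£16008.91

January 1 – September 29, 2031: 272 days, exemption £295000 → (£850000 − £295000) × 3.05% × 272/365 = £12614.4658
September 30 – October 28, 2031: 29 days, exemption £396000 → (£850000 − £396000) × 3.05% × 29/365 = £1100.1726
October 29 – December 31, 2031: 64 days, exemption £421000 → (£850000 − £421000) × 3.05% × 64/365 = £2294.2685
Total = £16008.9068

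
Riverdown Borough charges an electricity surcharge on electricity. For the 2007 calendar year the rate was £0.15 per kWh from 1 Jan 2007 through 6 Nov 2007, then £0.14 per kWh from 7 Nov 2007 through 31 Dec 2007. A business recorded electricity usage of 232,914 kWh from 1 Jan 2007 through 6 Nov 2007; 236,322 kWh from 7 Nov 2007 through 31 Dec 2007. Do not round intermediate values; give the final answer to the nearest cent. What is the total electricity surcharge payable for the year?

1 Jan – 6 Nov 2007: 232,914 kWh at £0.15/kWh → £34937.10
7 Nov – 31 Dec 2007: 236,322 kWh at £0.14/kWh → £33085.08

£68022.18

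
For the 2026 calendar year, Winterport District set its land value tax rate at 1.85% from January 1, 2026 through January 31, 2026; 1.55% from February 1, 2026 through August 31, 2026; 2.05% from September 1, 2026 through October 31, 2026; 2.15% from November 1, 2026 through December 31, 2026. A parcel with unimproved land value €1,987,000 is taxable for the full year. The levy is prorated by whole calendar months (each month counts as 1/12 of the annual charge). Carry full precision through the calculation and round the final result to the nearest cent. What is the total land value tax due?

January 1 – January 31, 2026: 1 month at 1.85% → €1,987,000 × 1.85% × 1/12 = €3,063.2917
February 1 – August 31, 2026: 7 months at 1.55% → €1,987,000 × 1.55% × 7/12 = €17,965.7917
September 1 – October 31, 2026: 2 months at 2.05% → €1,987,000 × 2.05% × 2/12 = €6,788.9167
November 1 – December 31, 2026: 2 months at 2.15% → €1,987,000 × 2.15% × 2/12 = €7,120.0833
Total = €34,938.0833

€34,938.08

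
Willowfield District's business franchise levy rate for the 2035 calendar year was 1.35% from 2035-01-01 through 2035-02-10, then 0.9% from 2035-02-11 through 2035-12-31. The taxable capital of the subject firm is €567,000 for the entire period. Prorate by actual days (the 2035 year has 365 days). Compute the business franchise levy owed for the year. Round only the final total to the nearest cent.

2035-01-01 to 2035-02-10: 41 days at 1.35% → €567,000 × 1.35% × 41/365 = €859.8205
2035-02-11 to 2035-12-31: 324 days at 0.9% → €567,000 × 0.9% × 324/365 = €4,529.7863
Total = €5,389.6068

€5,389.61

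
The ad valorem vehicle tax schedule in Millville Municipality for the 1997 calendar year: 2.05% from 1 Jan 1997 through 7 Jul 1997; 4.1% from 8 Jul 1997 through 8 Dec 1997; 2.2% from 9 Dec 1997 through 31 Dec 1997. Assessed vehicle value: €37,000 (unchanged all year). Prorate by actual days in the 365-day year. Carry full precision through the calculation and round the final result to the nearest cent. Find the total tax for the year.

€1,082.02

1 Jan – 7 Jul 1997: 188 days at 2.05% → €37,000 × 2.05% × 188/365 = €390.6795
8 Jul – 8 Dec 1997: 154 days at 4.1% → €37,000 × 4.1% × 154/365 = €640.0493
9 Dec – 31 Dec 1997: 23 days at 2.2% → €37,000 × 2.2% × 23/365 = €51.2932
Total = €1,082.0219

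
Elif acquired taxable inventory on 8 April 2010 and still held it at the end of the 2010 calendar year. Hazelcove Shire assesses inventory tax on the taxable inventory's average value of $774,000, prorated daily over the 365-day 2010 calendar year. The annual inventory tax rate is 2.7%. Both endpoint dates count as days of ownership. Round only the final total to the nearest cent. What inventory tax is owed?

$15,344.28

Days held (8 April – 31 December 2010): 268 out of 365
Tax = $774,000 × 2.7% × 268/365 = $15,344.2849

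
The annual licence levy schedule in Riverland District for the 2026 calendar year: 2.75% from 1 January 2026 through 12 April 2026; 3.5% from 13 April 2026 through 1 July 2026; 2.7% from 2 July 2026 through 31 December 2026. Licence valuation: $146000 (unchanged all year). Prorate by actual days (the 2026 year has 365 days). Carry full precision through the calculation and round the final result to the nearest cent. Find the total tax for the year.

1 January – 12 April 2026: 102 days at 2.75% → $146000 × 2.75% × 102/365 = $1122.0000
13 April – 1 July 2026: 80 days at 3.5% → $146000 × 3.5% × 80/365 = $1120.0000
2 July – 31 December 2026: 183 days at 2.7% → $146000 × 2.7% × 183/365 = $1976.4000
Total = $4218.4000

$4218.40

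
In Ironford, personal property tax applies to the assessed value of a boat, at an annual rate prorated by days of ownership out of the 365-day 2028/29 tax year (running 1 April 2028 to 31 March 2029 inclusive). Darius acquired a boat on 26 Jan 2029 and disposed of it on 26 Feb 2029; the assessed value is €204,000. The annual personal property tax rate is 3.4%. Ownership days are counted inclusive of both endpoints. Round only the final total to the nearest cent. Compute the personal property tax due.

€608.09

Days held (26 Jan – 26 Feb 2029): 32 out of 365
Tax = €204,000 × 3.4% × 32/365 = €608.0877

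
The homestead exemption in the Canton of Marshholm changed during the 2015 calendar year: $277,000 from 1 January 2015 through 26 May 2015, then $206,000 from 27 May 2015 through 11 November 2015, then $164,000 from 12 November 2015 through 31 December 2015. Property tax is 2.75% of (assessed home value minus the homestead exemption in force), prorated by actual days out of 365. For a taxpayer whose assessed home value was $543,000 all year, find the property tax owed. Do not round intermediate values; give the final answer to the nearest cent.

1 January – 26 May 2015: 146 days, exemption $277,000 → ($543,000 − $277,000) × 2.75% × 146/365 = $2,926.0000
27 May – 11 November 2015: 169 days, exemption $206,000 → ($543,000 − $206,000) × 2.75% × 169/365 = $4,290.9795
12 November – 31 December 2015: 50 days, exemption $164,000 → ($543,000 − $164,000) × 2.75% × 50/365 = $1,427.7397
Total = $8,644.7192

$8,644.72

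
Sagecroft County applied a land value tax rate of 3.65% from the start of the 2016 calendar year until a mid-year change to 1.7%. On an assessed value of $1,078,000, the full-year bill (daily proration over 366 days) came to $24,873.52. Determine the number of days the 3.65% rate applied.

114 days

Let d = days at the first rate; then 366 − d days at the second rate.
$1,078,000 × [3.65%·d + 1.7%·(366−d)] / 366 = $24,873.52
Solving gives d = 114, so the new rate took effect on April 24, 2016.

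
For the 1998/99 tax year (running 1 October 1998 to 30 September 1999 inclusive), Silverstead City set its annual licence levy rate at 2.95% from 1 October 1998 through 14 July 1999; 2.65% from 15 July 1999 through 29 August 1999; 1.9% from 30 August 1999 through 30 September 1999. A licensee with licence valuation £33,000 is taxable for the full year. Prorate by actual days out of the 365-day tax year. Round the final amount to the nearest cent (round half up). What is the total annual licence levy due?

£930.65

1 October 1998 – 14 July 1999: 287 days at 2.95% → £33,000 × 2.95% × 287/365 = £765.4644
15 July – 29 August 1999: 46 days at 2.65% → £33,000 × 2.65% × 46/365 = £110.2110
30 August – 30 September 1999: 32 days at 1.9% → £33,000 × 1.9% × 32/365 = £54.9699
Total = £930.6452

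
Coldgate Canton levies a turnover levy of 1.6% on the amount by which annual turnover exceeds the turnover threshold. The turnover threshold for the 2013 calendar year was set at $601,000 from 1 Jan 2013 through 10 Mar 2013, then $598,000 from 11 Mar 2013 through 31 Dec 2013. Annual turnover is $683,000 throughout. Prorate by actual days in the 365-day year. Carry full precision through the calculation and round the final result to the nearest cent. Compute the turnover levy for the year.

$1,350.93

1 Jan – 10 Mar 2013: 69 days, exemption $601,000 → ($683,000 − $601,000) × 1.6% × 69/365 = $248.0219
11 Mar – 31 Dec 2013: 296 days, exemption $598,000 → ($683,000 − $598,000) × 1.6% × 296/365 = $1,102.9041
Total = $1,350.9260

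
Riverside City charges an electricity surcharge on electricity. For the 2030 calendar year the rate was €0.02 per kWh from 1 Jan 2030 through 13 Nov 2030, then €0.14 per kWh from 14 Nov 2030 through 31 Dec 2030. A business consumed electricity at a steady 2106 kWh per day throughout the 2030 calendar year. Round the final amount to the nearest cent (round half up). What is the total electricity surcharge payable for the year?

1 Jan – 13 Nov 2030: 317 days × 2106 kWh/day = 667,602 kWh at €0.02/kWh → €13,352.04
14 Nov – 31 Dec 2030: 48 days × 2106 kWh/day = 101,088 kWh at €0.14/kWh → €14,152.32

€27,504.36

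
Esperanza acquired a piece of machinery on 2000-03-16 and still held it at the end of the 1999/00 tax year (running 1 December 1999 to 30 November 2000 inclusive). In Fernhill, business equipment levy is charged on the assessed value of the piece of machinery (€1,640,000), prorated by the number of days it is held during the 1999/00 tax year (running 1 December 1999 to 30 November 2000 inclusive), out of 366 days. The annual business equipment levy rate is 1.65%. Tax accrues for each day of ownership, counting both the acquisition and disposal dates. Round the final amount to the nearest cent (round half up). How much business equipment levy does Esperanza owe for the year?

Days held (2000-03-16 to 2000-11-30): 260 out of 366
Tax = €1,640,000 × 1.65% × 260/366 = €19,222.9508

€19,222.95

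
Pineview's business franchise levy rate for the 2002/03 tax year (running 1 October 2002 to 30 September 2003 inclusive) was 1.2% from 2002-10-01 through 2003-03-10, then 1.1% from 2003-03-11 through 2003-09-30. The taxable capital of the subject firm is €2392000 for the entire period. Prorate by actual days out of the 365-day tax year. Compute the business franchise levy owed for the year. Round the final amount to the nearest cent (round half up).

€27367.10

2002-10-01 to 2003-03-10: 161 days at 1.2% → €2392000 × 1.2% × 161/365 = €12661.2164
2003-03-11 to 2003-09-30: 204 days at 1.1% → €2392000 × 1.1% × 204/365 = €14705.8849
Total = €27367.1014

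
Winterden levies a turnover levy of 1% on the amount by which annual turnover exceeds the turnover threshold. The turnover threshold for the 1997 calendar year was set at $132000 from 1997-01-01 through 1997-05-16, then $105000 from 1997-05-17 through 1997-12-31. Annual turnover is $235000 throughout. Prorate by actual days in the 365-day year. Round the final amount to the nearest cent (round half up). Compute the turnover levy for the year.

1997-01-01 to 1997-05-16: 136 days, exemption $132000 → ($235000 − $132000) × 1% × 136/365 = $383.7808
1997-05-17 to 1997-12-31: 229 days, exemption $105000 → ($235000 − $105000) × 1% × 229/365 = $815.6164
Total = $1199.3973

$1199.40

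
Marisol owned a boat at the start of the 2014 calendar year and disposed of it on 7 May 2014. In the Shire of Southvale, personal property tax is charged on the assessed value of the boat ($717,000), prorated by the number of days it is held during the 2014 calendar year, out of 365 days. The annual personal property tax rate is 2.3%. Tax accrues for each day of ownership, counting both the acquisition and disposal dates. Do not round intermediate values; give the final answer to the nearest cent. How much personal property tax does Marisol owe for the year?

$5,737.96

Days held (1 January – 7 May 2014): 127 out of 365
Tax = $717,000 × 2.3% × 127/365 = $5,737.9644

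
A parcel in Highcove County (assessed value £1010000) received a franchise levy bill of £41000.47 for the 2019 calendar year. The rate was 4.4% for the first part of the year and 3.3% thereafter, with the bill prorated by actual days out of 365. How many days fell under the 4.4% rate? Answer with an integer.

252 days

Let d = days at the first rate; then 365 − d days at the second rate.
£1010000 × [4.4%·d + 3.3%·(365−d)] / 365 = £41000.47
Solving gives d = 252, so the new rate took effect on September 10, 2019.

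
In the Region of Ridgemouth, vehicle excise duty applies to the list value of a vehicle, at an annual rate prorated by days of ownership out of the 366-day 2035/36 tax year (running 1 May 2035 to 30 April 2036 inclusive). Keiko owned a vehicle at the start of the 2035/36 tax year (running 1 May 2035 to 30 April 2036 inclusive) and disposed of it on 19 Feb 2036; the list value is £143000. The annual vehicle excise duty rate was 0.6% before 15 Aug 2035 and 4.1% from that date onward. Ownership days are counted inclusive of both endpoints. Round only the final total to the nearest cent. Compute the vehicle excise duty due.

£3276.11

1 May – 14 Aug 2035: 106 days at 0.6% → £143000 × 0.6% × 106/366 = £248.4918
15 Aug 2035 – 19 Feb 2036: 189 days at 4.1% → £143000 × 4.1% × 189/366 = £3027.6148
Total = £3276.1066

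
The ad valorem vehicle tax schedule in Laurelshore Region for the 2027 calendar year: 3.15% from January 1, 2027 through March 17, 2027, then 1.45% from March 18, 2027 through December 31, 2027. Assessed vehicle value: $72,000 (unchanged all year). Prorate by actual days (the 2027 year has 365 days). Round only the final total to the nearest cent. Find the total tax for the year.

January 1 – March 17, 2027: 76 days at 3.15% → $72,000 × 3.15% × 76/365 = $472.2411
March 18 – December 31, 2027: 289 days at 1.45% → $72,000 × 1.45% × 289/365 = $826.6192
Total = $1,298.8603

$1,298.86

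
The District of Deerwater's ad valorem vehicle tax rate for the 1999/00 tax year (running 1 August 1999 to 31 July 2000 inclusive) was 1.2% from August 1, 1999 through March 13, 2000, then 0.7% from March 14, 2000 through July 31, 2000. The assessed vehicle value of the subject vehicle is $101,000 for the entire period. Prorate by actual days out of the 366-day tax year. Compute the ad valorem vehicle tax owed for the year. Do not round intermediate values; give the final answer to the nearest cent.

$1,018.83

August 1, 1999 – March 13, 2000: 226 days at 1.2% → $101,000 × 1.2% × 226/366 = $748.3934
March 14 – July 31, 2000: 140 days at 0.7% → $101,000 × 0.7% × 140/366 = $270.4372
Total = $1,018.8306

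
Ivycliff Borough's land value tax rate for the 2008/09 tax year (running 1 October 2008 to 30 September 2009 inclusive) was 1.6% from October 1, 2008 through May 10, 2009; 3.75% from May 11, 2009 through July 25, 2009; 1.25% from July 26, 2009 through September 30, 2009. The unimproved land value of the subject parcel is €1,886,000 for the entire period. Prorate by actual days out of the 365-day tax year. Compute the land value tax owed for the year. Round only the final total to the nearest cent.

€37,407.39

October 1, 2008 – May 10, 2009: 222 days at 1.6% → €1,886,000 × 1.6% × 222/365 = €18,353.6219
May 11 – July 25, 2009: 76 days at 3.75% → €1,886,000 × 3.75% × 76/365 = €14,726.3014
July 26 – September 30, 2009: 67 days at 1.25% → €1,886,000 × 1.25% × 67/365 = €4,327.4658
Total = €37,407.3890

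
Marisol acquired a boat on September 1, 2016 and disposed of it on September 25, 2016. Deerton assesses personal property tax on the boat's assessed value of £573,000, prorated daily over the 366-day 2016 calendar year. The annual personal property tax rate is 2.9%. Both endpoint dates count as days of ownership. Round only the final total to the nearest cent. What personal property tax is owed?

Days held (September 1 – September 25, 2016): 25 out of 366
Tax = £573,000 × 2.9% × 25/366 = £1,135.0410

£1,135.04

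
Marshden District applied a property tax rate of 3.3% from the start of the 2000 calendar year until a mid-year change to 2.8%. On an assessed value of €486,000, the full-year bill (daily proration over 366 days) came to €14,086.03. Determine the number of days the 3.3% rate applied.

Let d = days at the first rate; then 366 − d days at the second rate.
€486,000 × [3.3%·d + 2.8%·(366−d)] / 366 = €14,086.03
Solving gives d = 72, so the new rate took effect on 13 March 2000.

72 days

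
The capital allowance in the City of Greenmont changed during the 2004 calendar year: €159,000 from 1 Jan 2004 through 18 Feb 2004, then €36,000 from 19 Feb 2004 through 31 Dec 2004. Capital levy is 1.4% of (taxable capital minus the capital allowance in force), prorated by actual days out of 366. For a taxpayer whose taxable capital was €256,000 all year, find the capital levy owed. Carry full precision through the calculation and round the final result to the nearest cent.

1 Jan – 18 Feb 2004: 49 days, exemption €159,000 → (€256,000 − €159,000) × 1.4% × 49/366 = €181.8087
19 Feb – 31 Dec 2004: 317 days, exemption €36,000 → (€256,000 − €36,000) × 1.4% × 317/366 = €2,667.6503
Total = €2,849.4590

€2,849.46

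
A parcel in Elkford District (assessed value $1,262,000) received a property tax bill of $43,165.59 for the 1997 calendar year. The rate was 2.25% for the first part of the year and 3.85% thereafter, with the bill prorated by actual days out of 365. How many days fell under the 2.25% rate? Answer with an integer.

Let d = days at the first rate; then 365 − d days at the second rate.
$1,262,000 × [2.25%·d + 3.85%·(365−d)] / 365 = $43,165.59
Solving gives d = 98, so the new rate took effect on April 9, 1997.

98 days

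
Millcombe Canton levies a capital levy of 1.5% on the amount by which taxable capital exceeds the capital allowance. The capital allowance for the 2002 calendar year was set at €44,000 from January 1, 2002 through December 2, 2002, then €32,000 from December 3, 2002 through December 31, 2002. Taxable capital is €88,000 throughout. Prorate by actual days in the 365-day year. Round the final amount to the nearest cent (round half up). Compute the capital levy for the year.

January 1 – December 2, 2002: 336 days, exemption €44,000 → (€88,000 − €44,000) × 1.5% × 336/365 = €607.5616
December 3 – December 31, 2002: 29 days, exemption €32,000 → (€88,000 − €32,000) × 1.5% × 29/365 = €66.7397
Total = €674.3014

€674.30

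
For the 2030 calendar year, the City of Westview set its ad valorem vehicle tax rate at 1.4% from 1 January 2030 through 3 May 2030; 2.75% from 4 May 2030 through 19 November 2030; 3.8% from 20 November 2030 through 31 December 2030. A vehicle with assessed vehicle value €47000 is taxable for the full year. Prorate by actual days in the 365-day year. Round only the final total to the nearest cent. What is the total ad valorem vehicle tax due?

1 January – 3 May 2030: 123 days at 1.4% → €47000 × 1.4% × 123/365 = €221.7370
4 May – 19 November 2030: 200 days at 2.75% → €47000 × 2.75% × 200/365 = €708.2192
20 November – 31 December 2030: 42 days at 3.8% → €47000 × 3.8% × 42/365 = €205.5123
Total = €1135.4685

€1135.47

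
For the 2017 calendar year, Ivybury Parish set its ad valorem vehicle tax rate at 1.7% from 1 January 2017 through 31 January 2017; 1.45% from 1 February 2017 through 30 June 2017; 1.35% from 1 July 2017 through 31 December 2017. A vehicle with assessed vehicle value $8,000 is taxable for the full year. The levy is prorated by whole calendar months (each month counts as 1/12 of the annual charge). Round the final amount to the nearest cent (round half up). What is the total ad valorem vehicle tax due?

1 January – 31 January 2017: 1 month at 1.7% → $8,000 × 1.7% × 1/12 = $11.3333
1 February – 30 June 2017: 5 months at 1.45% → $8,000 × 1.45% × 5/12 = $48.3333
1 July – 31 December 2017: 6 months at 1.35% → $8,000 × 1.35% × 6/12 = $54.0000
Total = $113.6667

$113.67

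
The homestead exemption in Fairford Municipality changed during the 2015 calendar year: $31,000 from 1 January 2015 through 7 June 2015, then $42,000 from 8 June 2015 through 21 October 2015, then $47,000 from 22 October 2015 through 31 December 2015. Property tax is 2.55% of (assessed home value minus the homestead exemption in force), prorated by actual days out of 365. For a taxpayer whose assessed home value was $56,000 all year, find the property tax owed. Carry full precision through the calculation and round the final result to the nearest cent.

$453.62

1 January – 7 June 2015: 158 days, exemption $31,000 → ($56,000 − $31,000) × 2.55% × 158/365 = $275.9589
8 June – 21 October 2015: 136 days, exemption $42,000 → ($56,000 − $42,000) × 2.55% × 136/365 = $133.0192
22 October – 31 December 2015: 71 days, exemption $47,000 → ($56,000 − $47,000) × 2.55% × 71/365 = $44.6425
Total = $453.6205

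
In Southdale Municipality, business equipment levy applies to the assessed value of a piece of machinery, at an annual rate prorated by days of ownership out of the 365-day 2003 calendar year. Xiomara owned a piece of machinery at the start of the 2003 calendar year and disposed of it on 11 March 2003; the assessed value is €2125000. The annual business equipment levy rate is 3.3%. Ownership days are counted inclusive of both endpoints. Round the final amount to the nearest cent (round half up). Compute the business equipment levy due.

Days held (1 January – 11 March 2003): 70 out of 365
Tax = €2125000 × 3.3% × 70/365 = €13448.6301

€13448.63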